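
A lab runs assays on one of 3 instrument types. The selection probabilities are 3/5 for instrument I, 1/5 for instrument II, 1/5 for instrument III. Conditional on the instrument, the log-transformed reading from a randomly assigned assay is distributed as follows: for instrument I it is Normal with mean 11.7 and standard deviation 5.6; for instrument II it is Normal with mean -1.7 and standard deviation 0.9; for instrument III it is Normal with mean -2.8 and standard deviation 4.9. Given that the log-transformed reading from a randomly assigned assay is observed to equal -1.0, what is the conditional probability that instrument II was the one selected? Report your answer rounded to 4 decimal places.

0.7799

Likelihoods f(-1.0 | ·): I: 0.00544372; II: 0.327572; III: 0.0761047.
Posterior ∝ prior × likelihood. Numerator for II: 0.2·0.327572 = 0.0655144.
Normalizing constant: 0.6·0.00544372 + 0.2·0.327572 + 0.2·0.0761047 = 0.0840016.
P(II | observation) = 0.0655144 / 0.0840016 = 0.779919.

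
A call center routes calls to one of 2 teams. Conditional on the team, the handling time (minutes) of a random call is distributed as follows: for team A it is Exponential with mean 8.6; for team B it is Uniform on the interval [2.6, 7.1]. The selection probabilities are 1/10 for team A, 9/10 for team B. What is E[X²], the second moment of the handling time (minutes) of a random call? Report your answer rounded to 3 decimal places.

For each component E[X²] = Var + (mean)², giving A: 147.92; B: 25.21.
Overall E[X²] = 0.1·147.92 + 0.9·25.21 = 37.481.

37.481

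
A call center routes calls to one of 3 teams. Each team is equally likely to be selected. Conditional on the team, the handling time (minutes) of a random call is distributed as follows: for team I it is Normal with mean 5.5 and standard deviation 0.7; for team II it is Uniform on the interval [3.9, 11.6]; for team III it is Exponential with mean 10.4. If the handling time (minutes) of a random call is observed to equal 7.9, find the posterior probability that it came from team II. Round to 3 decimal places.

0.736

Likelihoods f(7.9 | ·): I: 0.0015967; II: 0.12987; III: 0.0449852.
Posterior ∝ prior × likelihood. Numerator for II: 0.333333·0.12987 = 0.04329.
Normalizing constant: 0.333333·0.0015967 + 0.333333·0.12987 + 0.333333·0.0449852 = 0.0588174.
P(II | observation) = 0.04329 / 0.0588174 = 0.736008.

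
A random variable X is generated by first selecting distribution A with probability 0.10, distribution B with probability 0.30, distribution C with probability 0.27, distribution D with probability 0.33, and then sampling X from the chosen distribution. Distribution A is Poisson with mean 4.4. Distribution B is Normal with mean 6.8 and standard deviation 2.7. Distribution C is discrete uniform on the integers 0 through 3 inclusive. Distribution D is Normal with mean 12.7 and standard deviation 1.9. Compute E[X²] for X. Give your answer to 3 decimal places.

73.797

For each component E[X²] = Var + (mean)², giving A: 23.76; B: 53.53; C: 3.5; D: 164.9.
Overall E[X²] = 0.1·23.76 + 0.3·53.53 + 0.27·3.5 + 0.33·164.9 = 73.797.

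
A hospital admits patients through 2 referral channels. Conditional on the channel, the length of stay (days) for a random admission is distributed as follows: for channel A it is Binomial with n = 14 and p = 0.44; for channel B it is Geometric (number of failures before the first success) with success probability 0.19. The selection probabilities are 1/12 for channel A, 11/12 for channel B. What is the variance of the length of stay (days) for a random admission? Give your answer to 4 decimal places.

21.1302

Per component, A: μ=6.16, E[X²]=41.3952; B: μ=4.26316, E[X²]=40.6122.
E[X] = 0.0833333·6.16 + 0.916667·4.26316 = 4.42123.
E[X²] = 0.0833333·41.3952 + 0.916667·40.6122 = 40.6774.
Var(X) = E[X²] − (E[X])² = 40.6774 − 19.5473 = 21.1302.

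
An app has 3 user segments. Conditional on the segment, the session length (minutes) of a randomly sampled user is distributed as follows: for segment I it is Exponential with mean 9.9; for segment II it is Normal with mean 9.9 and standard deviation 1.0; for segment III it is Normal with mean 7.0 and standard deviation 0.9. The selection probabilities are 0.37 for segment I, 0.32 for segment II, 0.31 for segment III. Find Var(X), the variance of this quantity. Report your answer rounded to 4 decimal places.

Per component, I: μ=9.9, E[X²]=196.02; II: μ=9.9, E[X²]=99.01; III: μ=7, E[X²]=49.81.
E[X] = 0.37·9.9 + 0.32·9.9 + 0.31·7 = 9.001.
E[X²] = 0.37·196.02 + 0.32·99.01 + 0.31·49.81 = 119.652.
Var(X) = E[X²] − (E[X])² = 119.652 − 81.018 = 38.6337.

38.6337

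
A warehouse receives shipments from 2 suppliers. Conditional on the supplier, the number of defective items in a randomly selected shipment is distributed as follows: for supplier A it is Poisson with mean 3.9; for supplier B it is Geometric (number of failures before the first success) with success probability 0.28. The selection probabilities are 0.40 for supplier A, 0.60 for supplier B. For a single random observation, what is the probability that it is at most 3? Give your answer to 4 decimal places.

0.6201

Conditional on each supplier, P(X ≤ 3): A: 0.453247; B: 0.731261.
By total probability, P(X ≤ 3) = 0.4·0.453247 + 0.6·0.731261 = 0.620056.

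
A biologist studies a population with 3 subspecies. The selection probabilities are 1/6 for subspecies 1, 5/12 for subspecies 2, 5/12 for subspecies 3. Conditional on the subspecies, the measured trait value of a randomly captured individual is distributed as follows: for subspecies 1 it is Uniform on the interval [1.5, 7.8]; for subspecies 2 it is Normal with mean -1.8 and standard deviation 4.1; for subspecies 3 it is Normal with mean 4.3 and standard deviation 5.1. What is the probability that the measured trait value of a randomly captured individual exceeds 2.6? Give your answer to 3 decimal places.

Conditional on each subspecies, P(X > 2.6): 1: 0.825397; 2: 0.141597; 3: 0.630559.
By total probability, P(X > 2.6) = 0.166667·0.825397 + 0.416667·0.141597 + 0.416667·0.630559 = 0.459298.

0.459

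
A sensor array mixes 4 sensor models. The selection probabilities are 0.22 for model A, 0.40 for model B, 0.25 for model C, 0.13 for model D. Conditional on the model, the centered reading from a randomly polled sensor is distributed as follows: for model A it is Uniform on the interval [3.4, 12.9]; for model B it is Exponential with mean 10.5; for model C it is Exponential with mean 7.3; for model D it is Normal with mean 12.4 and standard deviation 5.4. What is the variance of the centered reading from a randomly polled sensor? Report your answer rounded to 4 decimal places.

Per component, A: μ=8.15, E[X²]=73.9433; B: μ=10.5, E[X²]=220.5; C: μ=7.3, E[X²]=106.58; D: μ=12.4, E[X²]=182.92.
E[X] = 0.22·8.15 + 0.4·10.5 + 0.25·7.3 + 0.13·12.4 = 9.43.
E[X²] = 0.22·73.9433 + 0.4·220.5 + 0.25·106.58 + 0.13·182.92 = 154.892.
Var(X) = E[X²] − (E[X])² = 154.892 − 88.9249 = 65.9672.

65.9672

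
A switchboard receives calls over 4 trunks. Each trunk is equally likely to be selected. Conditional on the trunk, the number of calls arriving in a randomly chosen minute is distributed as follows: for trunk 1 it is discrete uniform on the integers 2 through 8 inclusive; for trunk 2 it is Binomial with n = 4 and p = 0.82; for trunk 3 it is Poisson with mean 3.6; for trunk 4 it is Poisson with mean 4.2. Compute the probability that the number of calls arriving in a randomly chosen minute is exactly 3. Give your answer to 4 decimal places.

Conditional on each trunk, P(X = 3): 1: 0.142857; 2: 0.396985; 3: 0.212469; 4: 0.185165.
By total probability, P(X = 3) = 0.25·0.142857 + 0.25·0.396985 + 0.25·0.212469 + 0.25·0.185165 = 0.234369.

0.2344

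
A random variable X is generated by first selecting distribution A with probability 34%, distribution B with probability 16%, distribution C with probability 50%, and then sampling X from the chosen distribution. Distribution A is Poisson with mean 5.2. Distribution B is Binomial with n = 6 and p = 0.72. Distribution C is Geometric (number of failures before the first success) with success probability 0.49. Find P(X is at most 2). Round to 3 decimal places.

Conditional on each component, P(X ≤ 2): A: 0.108787; B: 0.0557124; C: 0.867349.
By total probability, P(X ≤ 2) = 0.34·0.108787 + 0.16·0.0557124 + 0.5·0.867349 = 0.479576.

0.480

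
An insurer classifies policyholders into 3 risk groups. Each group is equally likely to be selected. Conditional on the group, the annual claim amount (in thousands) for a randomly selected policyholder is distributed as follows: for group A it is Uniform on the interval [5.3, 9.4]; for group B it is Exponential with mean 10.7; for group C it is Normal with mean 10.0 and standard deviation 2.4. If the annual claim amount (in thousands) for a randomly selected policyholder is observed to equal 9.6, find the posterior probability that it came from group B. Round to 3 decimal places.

Likelihoods f(9.6 | ·): A: 0; B: 0.0381038; C: 0.163933.
Posterior ∝ prior × likelihood. Numerator for B: 0.333333·0.0381038 = 0.0127013.
Normalizing constant: 0.333333·0 + 0.333333·0.0381038 + 0.333333·0.163933 = 0.0673457.
P(B | observation) = 0.0127013 / 0.0673457 = 0.188598.

0.189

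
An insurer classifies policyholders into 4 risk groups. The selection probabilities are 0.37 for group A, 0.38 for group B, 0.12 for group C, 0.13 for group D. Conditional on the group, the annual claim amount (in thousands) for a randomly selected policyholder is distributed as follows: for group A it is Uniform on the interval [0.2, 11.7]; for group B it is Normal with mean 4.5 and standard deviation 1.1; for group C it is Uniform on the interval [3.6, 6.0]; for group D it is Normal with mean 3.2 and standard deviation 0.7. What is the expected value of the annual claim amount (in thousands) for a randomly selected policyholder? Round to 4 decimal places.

4.9035

Component means — A: 5.95; B: 4.5; C: 4.8; D: 3.2.
E[X] = 0.37·5.95 + 0.38·4.5 + 0.12·4.8 + 0.13·3.2 = 4.9035.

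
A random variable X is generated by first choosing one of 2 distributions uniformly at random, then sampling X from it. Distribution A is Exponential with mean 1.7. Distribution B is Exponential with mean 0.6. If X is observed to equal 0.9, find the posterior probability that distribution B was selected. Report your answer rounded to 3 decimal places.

Likelihoods f(0.9 | ·): A: 0.346442; B: 0.371884.
Posterior ∝ prior × likelihood. Numerator for B: 0.5·0.371884 = 0.185942.
Normalizing constant: 0.5·0.346442 + 0.5·0.371884 = 0.359163.
P(B | observation) = 0.185942 / 0.359163 = 0.517709.

0.518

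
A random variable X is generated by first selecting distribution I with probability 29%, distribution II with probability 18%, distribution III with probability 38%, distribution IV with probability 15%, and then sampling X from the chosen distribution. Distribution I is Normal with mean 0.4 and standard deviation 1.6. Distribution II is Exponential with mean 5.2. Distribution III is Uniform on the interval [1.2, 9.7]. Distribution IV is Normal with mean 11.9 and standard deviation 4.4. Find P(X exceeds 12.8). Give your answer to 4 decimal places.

Conditional on each component, P(X > 12.8): I: 4.66294e-15; II: 0.0853036; III: 0; IV: 0.418964.
By total probability, P(X > 12.8) = 0.29·4.66294e-15 + 0.18·0.0853036 + 0.38·0 + 0.15·0.418964 = 0.0781992.

0.0782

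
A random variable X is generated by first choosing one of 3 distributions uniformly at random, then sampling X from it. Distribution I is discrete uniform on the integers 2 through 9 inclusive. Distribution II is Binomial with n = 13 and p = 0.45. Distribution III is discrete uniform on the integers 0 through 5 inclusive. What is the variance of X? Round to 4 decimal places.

Per component, I: μ=5.5, E[X²]=35.5; II: μ=5.85, E[X²]=37.44; III: μ=2.5, E[X²]=9.16667.
E[X] = 0.333333·5.5 + 0.333333·5.85 + 0.333333·2.5 = 4.61667.
E[X²] = 0.333333·35.5 + 0.333333·37.44 + 0.333333·9.16667 = 27.3689.
Var(X) = E[X²] − (E[X])² = 27.3689 − 21.3136 = 6.05528.

6.0553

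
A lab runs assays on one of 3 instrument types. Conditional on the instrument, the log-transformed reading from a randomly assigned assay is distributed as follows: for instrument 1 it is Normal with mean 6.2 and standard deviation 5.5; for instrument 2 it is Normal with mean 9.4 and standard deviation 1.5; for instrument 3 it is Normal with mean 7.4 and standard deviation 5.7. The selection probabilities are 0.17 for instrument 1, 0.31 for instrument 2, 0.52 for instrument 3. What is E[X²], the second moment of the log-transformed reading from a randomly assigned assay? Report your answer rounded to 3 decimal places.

85.136

For each component E[X²] = Var + (mean)², giving 1: 68.69; 2: 90.61; 3: 87.25.
Overall E[X²] = 0.17·68.69 + 0.31·90.61 + 0.52·87.25 = 85.1364.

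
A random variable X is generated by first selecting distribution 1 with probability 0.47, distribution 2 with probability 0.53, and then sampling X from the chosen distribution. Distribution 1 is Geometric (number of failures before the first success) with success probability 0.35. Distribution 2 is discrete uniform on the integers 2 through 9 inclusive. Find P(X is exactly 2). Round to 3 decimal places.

Conditional on each component, P(X = 2): 1: 0.147875; 2: 0.125.
By total probability, P(X = 2) = 0.47·0.147875 + 0.53·0.125 = 0.135751.

0.136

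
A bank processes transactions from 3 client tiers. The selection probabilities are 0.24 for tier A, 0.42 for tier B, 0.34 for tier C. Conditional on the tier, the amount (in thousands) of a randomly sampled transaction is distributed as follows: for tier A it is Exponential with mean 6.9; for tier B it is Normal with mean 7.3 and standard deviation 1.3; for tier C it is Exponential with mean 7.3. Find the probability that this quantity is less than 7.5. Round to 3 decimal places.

Conditional on each tier, P(X < 7.5): A: 0.662759; B: 0.561134; C: 0.642063.
By total probability, P(X < 7.5) = 0.24·0.662759 + 0.42·0.561134 + 0.34·0.642063 = 0.61304.

0.613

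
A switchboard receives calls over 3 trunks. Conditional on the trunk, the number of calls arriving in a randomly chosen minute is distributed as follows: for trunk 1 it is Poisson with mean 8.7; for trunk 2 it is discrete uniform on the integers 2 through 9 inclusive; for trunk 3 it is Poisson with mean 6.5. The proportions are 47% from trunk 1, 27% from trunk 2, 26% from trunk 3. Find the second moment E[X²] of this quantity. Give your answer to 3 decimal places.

61.923

For each component E[X²] = Var + (mean)², giving 1: 84.39; 2: 35.5; 3: 48.75.
Overall E[X²] = 0.47·84.39 + 0.27·35.5 + 0.26·48.75 = 61.9233.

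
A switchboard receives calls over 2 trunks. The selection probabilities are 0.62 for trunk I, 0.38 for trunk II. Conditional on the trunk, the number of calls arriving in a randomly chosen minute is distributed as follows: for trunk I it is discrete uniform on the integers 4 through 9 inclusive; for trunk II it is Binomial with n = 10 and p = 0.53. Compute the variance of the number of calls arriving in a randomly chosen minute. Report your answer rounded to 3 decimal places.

Per component, I: μ=6.5, E[X²]=45.1667; II: μ=5.3, E[X²]=30.581.
E[X] = 0.62·6.5 + 0.38·5.3 = 6.044.
E[X²] = 0.62·45.1667 + 0.38·30.581 = 39.6241.
Var(X) = E[X²] − (E[X])² = 39.6241 − 36.5299 = 3.09418.

3.094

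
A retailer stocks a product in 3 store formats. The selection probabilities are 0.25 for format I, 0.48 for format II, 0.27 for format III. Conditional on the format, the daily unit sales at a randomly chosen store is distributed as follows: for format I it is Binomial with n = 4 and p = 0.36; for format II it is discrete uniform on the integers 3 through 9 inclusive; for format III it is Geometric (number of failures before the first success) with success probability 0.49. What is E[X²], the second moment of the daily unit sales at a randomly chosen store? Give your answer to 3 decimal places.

20.815

For each component E[X²] = Var + (mean)², giving I: 2.9952; II: 40; III: 3.20741.
Overall E[X²] = 0.25·2.9952 + 0.48·40 + 0.27·3.20741 = 20.8148.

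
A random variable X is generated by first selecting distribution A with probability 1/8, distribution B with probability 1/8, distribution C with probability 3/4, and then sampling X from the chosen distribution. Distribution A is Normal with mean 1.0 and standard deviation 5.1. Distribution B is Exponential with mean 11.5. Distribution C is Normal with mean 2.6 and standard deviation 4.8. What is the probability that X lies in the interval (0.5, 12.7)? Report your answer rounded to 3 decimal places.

Conditional on each component, P(0.5 < X < 12.7): A: 0.528158; B: 0.626026; C: 0.651444.
By total probability, P(0.5 < X < 12.7) = 0.125·0.528158 + 0.125·0.626026 + 0.75·0.651444 = 0.632856.

0.633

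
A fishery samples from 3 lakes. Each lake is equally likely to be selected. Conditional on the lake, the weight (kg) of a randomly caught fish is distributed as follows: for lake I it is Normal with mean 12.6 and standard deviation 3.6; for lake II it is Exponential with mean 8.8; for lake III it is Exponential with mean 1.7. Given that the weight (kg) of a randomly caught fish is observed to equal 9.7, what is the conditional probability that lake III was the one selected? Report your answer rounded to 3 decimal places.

Likelihoods f(9.7 | ·): I: 0.0801118; II: 0.0377404; III: 0.00195667.
Posterior ∝ prior × likelihood. Numerator for III: 0.333333·0.00195667 = 0.000652224.
Normalizing constant: 0.333333·0.0801118 + 0.333333·0.0377404 + 0.333333·0.00195667 = 0.0399363.
P(III | observation) = 0.000652224 / 0.0399363 = 0.0163316.

0.016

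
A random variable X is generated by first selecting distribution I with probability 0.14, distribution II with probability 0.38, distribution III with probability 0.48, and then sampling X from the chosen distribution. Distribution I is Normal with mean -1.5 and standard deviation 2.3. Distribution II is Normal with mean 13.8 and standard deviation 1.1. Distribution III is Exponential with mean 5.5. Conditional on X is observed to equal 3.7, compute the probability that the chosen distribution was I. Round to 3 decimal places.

0.041

Likelihoods f(3.7 | ·): I: 0.0134657; II: 1.78957e-19; III: 0.0927845.
Posterior ∝ prior × likelihood. Numerator for I: 0.14·0.0134657 = 0.00188519.
Normalizing constant: 0.14·0.0134657 + 0.38·1.78957e-19 + 0.48·0.0927845 = 0.0464218.
P(I | observation) = 0.00188519 / 0.0464218 = 0.0406101.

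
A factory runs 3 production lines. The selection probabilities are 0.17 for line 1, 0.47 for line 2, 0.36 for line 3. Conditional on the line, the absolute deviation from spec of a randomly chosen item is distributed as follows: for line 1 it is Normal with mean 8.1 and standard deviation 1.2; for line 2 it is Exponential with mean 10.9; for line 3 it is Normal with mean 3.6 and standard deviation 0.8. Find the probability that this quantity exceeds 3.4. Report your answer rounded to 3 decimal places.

Conditional on each line, P(X > 3.4): 1: 0.999955; 2: 0.732035; 3: 0.598706.
By total probability, P(X > 3.4) = 0.17·0.999955 + 0.47·0.732035 + 0.36·0.598706 = 0.729583.

0.730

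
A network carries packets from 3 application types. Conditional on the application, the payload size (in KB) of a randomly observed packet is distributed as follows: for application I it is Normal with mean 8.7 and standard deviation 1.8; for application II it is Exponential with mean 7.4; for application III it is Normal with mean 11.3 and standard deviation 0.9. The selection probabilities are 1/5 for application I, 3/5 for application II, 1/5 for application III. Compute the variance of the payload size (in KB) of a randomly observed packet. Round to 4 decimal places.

Per component, I: μ=8.7, E[X²]=78.93; II: μ=7.4, E[X²]=109.52; III: μ=11.3, E[X²]=128.5.
E[X] = 0.2·8.7 + 0.6·7.4 + 0.2·11.3 = 8.44.
E[X²] = 0.2·78.93 + 0.6·109.52 + 0.2·128.5 = 107.198.
Var(X) = E[X²] − (E[X])² = 107.198 − 71.2336 = 35.9644.

35.9644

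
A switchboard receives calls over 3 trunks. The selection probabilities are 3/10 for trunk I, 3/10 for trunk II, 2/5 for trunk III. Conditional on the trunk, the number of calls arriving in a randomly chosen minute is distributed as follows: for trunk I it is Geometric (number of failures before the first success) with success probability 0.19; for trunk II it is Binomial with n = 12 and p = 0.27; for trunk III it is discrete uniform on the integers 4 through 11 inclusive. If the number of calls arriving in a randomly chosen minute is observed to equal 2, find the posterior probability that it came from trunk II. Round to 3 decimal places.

Likelihoods P(X=2 | ·): I: 0.124659; II: 0.206776; III: 0.
Posterior ∝ prior × likelihood. Numerator for II: 0.3·0.206776 = 0.0620328.
Normalizing constant: 0.3·0.124659 + 0.3·0.206776 + 0.4·0 = 0.0994305.
P(II | observation) = 0.0620328 / 0.0994305 = 0.623881.

0.624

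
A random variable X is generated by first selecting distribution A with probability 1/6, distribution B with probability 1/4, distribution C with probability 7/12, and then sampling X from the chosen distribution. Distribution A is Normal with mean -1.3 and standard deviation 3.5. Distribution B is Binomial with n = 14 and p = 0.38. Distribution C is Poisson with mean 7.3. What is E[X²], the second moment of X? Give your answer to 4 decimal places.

For each component E[X²] = Var + (mean)², giving A: 13.94; B: 31.6008; C: 60.59.
Overall E[X²] = 0.166667·13.94 + 0.25·31.6008 + 0.583333·60.59 = 45.5677.

45.5677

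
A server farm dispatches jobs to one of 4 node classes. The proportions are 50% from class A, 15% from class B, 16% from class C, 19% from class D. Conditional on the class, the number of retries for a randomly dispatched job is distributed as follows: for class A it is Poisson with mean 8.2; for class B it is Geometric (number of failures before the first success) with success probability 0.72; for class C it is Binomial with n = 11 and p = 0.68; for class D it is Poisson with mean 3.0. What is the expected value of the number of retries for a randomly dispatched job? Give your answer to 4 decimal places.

5.9251

Component means — A: 8.2; B: 0.388889; C: 7.48; D: 3.
E[X] = 0.5·8.2 + 0.15·0.388889 + 0.16·7.48 + 0.19·3 = 5.92513.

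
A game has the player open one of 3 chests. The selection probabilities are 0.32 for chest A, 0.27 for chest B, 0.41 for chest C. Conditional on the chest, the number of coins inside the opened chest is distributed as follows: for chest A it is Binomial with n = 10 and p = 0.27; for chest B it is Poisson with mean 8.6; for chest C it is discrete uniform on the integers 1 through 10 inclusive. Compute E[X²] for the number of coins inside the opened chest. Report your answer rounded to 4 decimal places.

41.0397

For each component E[X²] = Var + (mean)², giving A: 9.261; B: 82.56; C: 38.5.
Overall E[X²] = 0.32·9.261 + 0.27·82.56 + 0.41·38.5 = 41.0397.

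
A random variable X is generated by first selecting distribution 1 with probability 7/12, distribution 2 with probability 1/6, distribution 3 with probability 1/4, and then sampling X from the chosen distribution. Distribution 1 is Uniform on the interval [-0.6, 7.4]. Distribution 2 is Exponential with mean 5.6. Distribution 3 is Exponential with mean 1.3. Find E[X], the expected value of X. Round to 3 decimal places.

Component means — 1: 3.4; 2: 5.6; 3: 1.3.
E[X] = 0.583333·3.4 + 0.166667·5.6 + 0.25·1.3 = 3.24167.

3.242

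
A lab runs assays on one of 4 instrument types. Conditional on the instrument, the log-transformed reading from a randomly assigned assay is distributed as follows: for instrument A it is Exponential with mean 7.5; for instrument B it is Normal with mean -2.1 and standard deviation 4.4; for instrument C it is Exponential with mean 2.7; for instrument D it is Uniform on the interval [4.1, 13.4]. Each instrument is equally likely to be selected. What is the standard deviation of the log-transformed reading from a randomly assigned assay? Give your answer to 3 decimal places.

Per component, A: μ=7.5, E[X²]=112.5; B: μ=-2.1, E[X²]=23.77; C: μ=2.7, E[X²]=14.58; D: μ=8.75, E[X²]=83.77.
E[X] = 0.25·7.5 + 0.25·-2.1 + 0.25·2.7 + 0.25·8.75 = 4.2125.
E[X²] = 0.25·112.5 + 0.25·23.77 + 0.25·14.58 + 0.25·83.77 = 58.655.
Var(X) = E[X²] − (E[X])² = 58.655 − 17.7452 = 40.9098.
SD(X) = √40.9098 = 6.39608.

6.396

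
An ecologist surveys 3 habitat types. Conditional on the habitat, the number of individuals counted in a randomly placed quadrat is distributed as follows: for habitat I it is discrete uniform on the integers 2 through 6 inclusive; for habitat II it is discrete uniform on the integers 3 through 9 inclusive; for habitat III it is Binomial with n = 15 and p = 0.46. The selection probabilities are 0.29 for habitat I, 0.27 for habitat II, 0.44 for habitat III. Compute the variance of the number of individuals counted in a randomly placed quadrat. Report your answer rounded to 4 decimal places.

Per component, I: μ=4, E[X²]=18; II: μ=6, E[X²]=40; III: μ=6.9, E[X²]=51.336.
E[X] = 0.29·4 + 0.27·6 + 0.44·6.9 = 5.816.
E[X²] = 0.29·18 + 0.27·40 + 0.44·51.336 = 38.6078.
Var(X) = E[X²] − (E[X])² = 38.6078 − 33.8259 = 4.78198.

4.7820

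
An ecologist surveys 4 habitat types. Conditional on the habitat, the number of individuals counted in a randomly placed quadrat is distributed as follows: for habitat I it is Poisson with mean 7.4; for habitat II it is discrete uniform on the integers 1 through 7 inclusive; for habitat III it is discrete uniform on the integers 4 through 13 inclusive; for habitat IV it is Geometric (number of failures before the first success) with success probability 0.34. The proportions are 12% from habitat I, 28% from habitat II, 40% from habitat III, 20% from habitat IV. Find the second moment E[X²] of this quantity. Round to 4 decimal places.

For each component E[X²] = Var + (mean)², giving I: 62.16; II: 20; III: 80.5; IV: 9.47751.
Overall E[X²] = 0.12·62.16 + 0.28·20 + 0.4·80.5 + 0.2·9.47751 = 47.1547.

47.1547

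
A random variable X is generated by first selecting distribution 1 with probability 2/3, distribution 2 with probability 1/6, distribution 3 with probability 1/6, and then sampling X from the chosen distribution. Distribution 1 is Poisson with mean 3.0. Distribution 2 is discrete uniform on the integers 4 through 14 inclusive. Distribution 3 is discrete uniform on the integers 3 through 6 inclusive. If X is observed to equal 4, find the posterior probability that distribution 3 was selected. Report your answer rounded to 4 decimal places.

0.2468

Likelihoods P(X=4 | ·): 1: 0.168031; 2: 0.0909091; 3: 0.25.
Posterior ∝ prior × likelihood. Numerator for 3: 0.166667·0.25 = 0.0416667.
Normalizing constant: 0.666667·0.168031 + 0.166667·0.0909091 + 0.166667·0.25 = 0.168839.
P(3 | observation) = 0.0416667 / 0.168839 = 0.246783.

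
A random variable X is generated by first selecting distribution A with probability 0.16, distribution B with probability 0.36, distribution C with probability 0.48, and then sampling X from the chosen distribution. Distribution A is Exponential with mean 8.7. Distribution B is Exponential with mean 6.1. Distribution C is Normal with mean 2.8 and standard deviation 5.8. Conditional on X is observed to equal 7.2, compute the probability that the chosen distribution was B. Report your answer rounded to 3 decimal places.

Likelihoods f(7.2 | ·): A: 0.0502417; B: 0.0503571; C: 0.0515837.
Posterior ∝ prior × likelihood. Numerator for B: 0.36·0.0503571 = 0.0181285.
Normalizing constant: 0.16·0.0502417 + 0.36·0.0503571 + 0.48·0.0515837 = 0.0509274.
P(B | observation) = 0.0181285 / 0.0509274 = 0.355968.

0.356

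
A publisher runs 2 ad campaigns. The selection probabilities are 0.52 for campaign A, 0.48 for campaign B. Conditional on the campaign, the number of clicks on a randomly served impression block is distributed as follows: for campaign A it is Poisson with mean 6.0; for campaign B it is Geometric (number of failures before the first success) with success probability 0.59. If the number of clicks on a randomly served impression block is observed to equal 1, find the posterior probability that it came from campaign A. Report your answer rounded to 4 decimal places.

0.0624

Likelihoods P(X=1 | ·): A: 0.0148725; B: 0.2419.
Posterior ∝ prior × likelihood. Numerator for A: 0.52·0.0148725 = 0.00773371.
Normalizing constant: 0.52·0.0148725 + 0.48·0.2419 = 0.123846.
P(A | observation) = 0.00773371 / 0.123846 = 0.0624463.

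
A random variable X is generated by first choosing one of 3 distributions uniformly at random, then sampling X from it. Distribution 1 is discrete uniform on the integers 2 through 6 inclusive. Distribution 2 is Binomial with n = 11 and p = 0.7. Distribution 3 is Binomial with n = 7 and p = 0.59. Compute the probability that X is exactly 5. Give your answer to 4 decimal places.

Conditional on each component, P(X = 5): 1: 0.2; 2: 0.0566056; 3: 0.252375.
By total probability, P(X = 5) = 0.333333·0.2 + 0.333333·0.0566056 + 0.333333·0.252375 = 0.16966.

0.1697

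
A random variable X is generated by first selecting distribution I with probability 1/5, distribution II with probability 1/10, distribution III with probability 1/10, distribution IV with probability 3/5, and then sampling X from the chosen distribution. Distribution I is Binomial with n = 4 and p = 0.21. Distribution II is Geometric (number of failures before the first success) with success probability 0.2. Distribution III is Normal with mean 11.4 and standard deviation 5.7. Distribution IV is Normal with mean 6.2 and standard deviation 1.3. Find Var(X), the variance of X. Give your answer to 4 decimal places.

Per component, I: μ=0.84, E[X²]=1.3692; II: μ=4, E[X²]=36; III: μ=11.4, E[X²]=162.45; IV: μ=6.2, E[X²]=40.13.
E[X] = 0.2·0.84 + 0.1·4 + 0.1·11.4 + 0.6·6.2 = 5.428.
E[X²] = 0.2·1.3692 + 0.1·36 + 0.1·162.45 + 0.6·40.13 = 44.1968.
Var(X) = E[X²] − (E[X])² = 44.1968 − 29.4632 = 14.7337.

14.7337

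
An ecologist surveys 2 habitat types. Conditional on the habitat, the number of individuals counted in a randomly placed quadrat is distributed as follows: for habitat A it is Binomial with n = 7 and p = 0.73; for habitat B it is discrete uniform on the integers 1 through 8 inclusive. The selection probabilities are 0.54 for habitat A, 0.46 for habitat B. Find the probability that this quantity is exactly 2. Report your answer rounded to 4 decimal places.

Conditional on each habitat, P(X = 2): A: 0.0160577; B: 0.125.
By total probability, P(X = 2) = 0.54·0.0160577 + 0.46·0.125 = 0.0661712.

0.0662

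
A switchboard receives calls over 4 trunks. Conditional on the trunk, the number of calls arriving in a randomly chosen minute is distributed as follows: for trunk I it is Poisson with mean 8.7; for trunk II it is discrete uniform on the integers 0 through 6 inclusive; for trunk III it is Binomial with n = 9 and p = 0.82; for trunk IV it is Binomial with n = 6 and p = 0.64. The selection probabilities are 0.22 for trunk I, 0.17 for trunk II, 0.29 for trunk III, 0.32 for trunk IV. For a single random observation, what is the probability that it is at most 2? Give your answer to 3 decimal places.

Conditional on each trunk, P(X ≤ 2): I: 0.00792032; II: 0.428571; III: 0.000156528; IV: 0.128591.
By total probability, P(X ≤ 2) = 0.22·0.00792032 + 0.17·0.428571 + 0.29·0.000156528 + 0.32·0.128591 = 0.115794.

0.116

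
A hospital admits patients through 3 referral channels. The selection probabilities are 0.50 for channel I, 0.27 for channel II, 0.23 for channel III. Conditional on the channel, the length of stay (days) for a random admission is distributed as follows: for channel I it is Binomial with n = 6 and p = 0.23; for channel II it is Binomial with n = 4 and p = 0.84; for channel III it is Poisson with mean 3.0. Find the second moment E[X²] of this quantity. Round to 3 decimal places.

7.437

For each component E[X²] = Var + (mean)², giving I: 2.967; II: 11.8272; III: 12.
Overall E[X²] = 0.5·2.967 + 0.27·11.8272 + 0.23·12 = 7.43684.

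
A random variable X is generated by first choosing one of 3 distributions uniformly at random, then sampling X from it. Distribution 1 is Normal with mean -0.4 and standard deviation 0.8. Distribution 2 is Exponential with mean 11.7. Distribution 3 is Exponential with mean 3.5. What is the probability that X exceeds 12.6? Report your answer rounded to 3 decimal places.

Conditional on each component, P(X > 12.6): 1: 0; 2: 0.340642; 3: 0.0273237.
By total probability, P(X > 12.6) = 0.333333·0 + 0.333333·0.340642 + 0.333333·0.0273237 = 0.122655.

0.123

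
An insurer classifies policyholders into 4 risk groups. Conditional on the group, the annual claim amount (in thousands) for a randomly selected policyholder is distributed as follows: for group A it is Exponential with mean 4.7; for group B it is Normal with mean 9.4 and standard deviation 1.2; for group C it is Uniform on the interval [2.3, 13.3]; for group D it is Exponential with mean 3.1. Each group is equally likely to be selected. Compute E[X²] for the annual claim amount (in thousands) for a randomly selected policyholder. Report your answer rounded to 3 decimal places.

56.031

For each component E[X²] = Var + (mean)², giving A: 44.18; B: 89.8; C: 70.9233; D: 19.22.
Overall E[X²] = 0.25·44.18 + 0.25·89.8 + 0.25·70.9233 + 0.25·19.22 = 56.0308.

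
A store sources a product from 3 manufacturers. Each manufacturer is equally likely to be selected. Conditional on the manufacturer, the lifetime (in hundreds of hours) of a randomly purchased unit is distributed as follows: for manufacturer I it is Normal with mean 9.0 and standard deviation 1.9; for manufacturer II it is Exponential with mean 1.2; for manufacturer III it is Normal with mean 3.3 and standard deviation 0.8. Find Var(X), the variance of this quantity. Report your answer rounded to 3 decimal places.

Per component, I: μ=9, E[X²]=84.61; II: μ=1.2, E[X²]=2.88; III: μ=3.3, E[X²]=11.53.
E[X] = 0.333333·9 + 0.333333·1.2 + 0.333333·3.3 = 4.5.
E[X²] = 0.333333·84.61 + 0.333333·2.88 + 0.333333·11.53 = 33.0067.
Var(X) = E[X²] − (E[X])² = 33.0067 − 20.25 = 12.7567.

12.757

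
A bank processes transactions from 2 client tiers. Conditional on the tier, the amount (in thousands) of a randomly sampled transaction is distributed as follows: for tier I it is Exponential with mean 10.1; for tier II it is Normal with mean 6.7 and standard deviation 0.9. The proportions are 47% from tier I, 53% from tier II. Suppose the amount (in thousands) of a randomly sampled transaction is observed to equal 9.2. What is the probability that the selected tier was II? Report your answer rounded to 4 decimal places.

Likelihoods f(9.2 | ·): I: 0.0398184; II: 0.00935726.
Posterior ∝ prior × likelihood. Numerator for II: 0.53·0.00935726 = 0.00495935.
Normalizing constant: 0.47·0.0398184 + 0.53·0.00935726 = 0.023674.
P(II | observation) = 0.00495935 / 0.023674 = 0.209485.

0.2095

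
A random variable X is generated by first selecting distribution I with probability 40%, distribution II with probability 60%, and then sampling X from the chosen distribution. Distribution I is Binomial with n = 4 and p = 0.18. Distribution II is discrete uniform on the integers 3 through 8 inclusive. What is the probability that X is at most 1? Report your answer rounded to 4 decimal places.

0.3396

Conditional on each component, P(X ≤ 1): I: 0.849107; II: 0.
By total probability, P(X ≤ 1) = 0.4·0.849107 + 0.6·0 = 0.339643.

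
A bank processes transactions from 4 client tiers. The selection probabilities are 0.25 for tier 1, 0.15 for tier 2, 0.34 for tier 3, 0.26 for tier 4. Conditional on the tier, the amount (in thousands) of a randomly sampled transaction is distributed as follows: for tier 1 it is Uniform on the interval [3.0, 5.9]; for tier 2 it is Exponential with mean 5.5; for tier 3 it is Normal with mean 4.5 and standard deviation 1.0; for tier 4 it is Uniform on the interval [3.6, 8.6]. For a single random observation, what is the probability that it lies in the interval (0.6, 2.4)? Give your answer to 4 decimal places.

Conditional on each tier, P(0.6 < X < 2.4): 1: 0; 2: 0.250266; 3: 0.0178163; 4: 0.
By total probability, P(0.6 < X < 2.4) = 0.25·0 + 0.15·0.250266 + 0.34·0.0178163 + 0.26·0 = 0.0435975.

0.0436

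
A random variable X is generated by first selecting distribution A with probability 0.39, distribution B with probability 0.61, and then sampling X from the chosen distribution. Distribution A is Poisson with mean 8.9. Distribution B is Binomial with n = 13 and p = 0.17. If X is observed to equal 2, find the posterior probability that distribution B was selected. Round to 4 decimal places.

Likelihoods P(X=2 | ·): A: 0.00540168; B: 0.290303.
Posterior ∝ prior × likelihood. Numerator for B: 0.61·0.290303 = 0.177085.
Normalizing constant: 0.39·0.00540168 + 0.61·0.290303 = 0.179191.
P(B | observation) = 0.177085 / 0.179191 = 0.988244.

0.9882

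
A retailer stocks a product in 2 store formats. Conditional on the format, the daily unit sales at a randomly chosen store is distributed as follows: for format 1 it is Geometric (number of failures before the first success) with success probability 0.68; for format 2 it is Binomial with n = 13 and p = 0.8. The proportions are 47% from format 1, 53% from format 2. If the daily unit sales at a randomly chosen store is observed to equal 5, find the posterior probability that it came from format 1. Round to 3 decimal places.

0.652

Likelihoods P(X=5 | ·): 1: 0.0022817; 2: 0.00107961.
Posterior ∝ prior × likelihood. Numerator for 1: 0.47·0.0022817 = 0.0010724.
Normalizing constant: 0.47·0.0022817 + 0.53·0.00107961 = 0.00164459.
P(1 | observation) = 0.0010724 / 0.00164459 = 0.652075.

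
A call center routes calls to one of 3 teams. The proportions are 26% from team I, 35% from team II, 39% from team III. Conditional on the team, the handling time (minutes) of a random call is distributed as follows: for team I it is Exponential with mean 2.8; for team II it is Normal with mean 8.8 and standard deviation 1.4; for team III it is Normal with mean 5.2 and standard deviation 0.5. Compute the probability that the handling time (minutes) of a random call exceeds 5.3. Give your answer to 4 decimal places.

0.5511

Conditional on each team, P(X > 5.3): I: 0.150641; II: 0.99379; III: 0.42074.
By total probability, P(X > 5.3) = 0.26·0.150641 + 0.35·0.99379 + 0.39·0.42074 = 0.551082.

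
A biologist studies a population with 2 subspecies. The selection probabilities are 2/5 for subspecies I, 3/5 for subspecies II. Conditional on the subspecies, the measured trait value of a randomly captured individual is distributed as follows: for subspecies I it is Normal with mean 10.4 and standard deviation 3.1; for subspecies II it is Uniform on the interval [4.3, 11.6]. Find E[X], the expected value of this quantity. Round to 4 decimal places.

Component means — I: 10.4; II: 7.95.
E[X] = 0.4·10.4 + 0.6·7.95 = 8.93.

8.9300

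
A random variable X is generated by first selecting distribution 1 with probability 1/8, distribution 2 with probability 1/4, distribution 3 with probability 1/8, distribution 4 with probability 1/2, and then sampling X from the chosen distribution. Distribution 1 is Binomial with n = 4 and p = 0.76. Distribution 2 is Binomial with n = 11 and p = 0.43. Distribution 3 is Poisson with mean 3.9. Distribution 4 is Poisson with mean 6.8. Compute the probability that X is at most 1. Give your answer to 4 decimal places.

Conditional on each component, P(X ≤ 1): 1: 0.0453427; 2: 0.0191878; 3: 0.0991854; 4: 0.00868745.
By total probability, P(X ≤ 1) = 0.125·0.0453427 + 0.25·0.0191878 + 0.125·0.0991854 + 0.5·0.00868745 = 0.0272067.

0.0272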